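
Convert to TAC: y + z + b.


Break into single-operator statements:
t1 = y + z
t2 = t1 + b


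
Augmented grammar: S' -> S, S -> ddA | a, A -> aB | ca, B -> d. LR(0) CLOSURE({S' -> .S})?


Start: S' -> .S
For each item with dot before a nonterminal B, add B -> .γ for every B-production
Closure: [S' -> .S, S -> .ddA, S -> .a]


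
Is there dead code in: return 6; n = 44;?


statement follows a return and is unreachable
Dead: 'n = 44'


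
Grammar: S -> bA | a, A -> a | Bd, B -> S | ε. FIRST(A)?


Per alternative of A: FIRST(a) = {a}; FIRST(Bd) = {a, b, d}
FIRST(A) = {a, b, d}


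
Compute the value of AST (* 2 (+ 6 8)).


Evaluate inner: (+ 6 8) = 14
Evaluate root: (* 2 14) = 28
Result: 28


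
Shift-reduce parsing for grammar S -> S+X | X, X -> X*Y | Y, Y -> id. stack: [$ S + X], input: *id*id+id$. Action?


'*' can extend X; shift to build X -> X*Y
Action: shift


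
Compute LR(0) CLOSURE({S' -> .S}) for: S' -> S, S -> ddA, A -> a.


Start: S' -> .S
For each item with dot before a nonterminal B, add B -> .γ for every B-production
Closure: [S' -> .S, S -> .ddA]


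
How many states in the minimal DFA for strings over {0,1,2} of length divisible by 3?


Track length mod 3: states 0..2, accept at 0
Minimal DFA: 3 states


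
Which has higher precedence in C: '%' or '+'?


'%' is multiplicative (level 10); '+' is additive (level 9)
Higher level binds tighter
'%' has higher precedence than '+'


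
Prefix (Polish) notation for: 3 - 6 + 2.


left-to-right (same/higher precedence on left): tree is (+ (- 3 6) 2)
Prefix: + - 3 6 2


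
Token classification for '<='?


Pattern: operator symbol
Type: OPERATOR


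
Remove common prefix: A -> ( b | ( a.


Common prefix: '('
Factored: A -> ( A', A' -> b | a


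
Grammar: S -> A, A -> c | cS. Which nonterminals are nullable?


A nonterminal is nullable iff some alternative derives ε (directly, or every symbol in it is nullable)
Nullable: {}


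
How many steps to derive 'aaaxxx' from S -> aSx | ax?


Derivation: S => aSx => aaSxx => aaaxxx
Steps: 3


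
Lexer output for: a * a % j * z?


Scan left to right, longest-match per lexeme
Tokens: ID(a), OP(*), ID(a), OP(%), ID(j), OP(*), ID(z)


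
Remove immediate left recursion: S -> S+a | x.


Left-recursive alternatives: S+a; non-recursive: x
Introduce S': S -> xS', S' -> +aS' | ε


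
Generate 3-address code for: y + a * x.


Break into single-operator statements:
t1 = a * x
t2 = y + t1


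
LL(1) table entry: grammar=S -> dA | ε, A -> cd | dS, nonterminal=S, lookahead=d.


For [S, d]: 'd' ∈ FIRST(dA)
Entry: S -> dA


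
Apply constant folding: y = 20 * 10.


20 * 10 = 200 at compile time
Optimized: y = 200


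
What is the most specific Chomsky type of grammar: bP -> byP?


LHS has context (more than one symbol) and |LHS| ≤ |RHS|
Classification: Type 1 (Context-Sensitive)


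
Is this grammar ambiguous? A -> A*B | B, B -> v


precedence layered via separate nonterminal B: deterministic
Unambiguous


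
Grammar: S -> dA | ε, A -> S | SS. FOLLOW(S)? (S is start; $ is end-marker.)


$ ∈ FOLLOW(S). For each A -> αBβ: add FIRST(β)\{ε} to FOLLOW(B); if β nullable, add FOLLOW(A).
FOLLOW(S) = {$, d}


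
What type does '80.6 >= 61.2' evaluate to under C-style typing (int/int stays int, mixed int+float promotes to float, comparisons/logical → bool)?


Operand types: float >= float
Rule: comparison yields bool
Result type: bool


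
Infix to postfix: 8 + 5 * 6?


* has higher precedence, evaluate 5*6 first
Postfix: 8 5 6 * +


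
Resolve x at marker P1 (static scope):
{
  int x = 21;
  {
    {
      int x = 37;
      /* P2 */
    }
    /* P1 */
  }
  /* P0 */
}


P1's block does not declare x; resolves to the enclosing declaration at depth 0
x = 21


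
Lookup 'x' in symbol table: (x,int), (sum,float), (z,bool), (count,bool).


Lookup 'x' → type int


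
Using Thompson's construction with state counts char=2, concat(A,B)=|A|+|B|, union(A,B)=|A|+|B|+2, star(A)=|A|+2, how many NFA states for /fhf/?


Syntax tree has 3 char leaf(s), 0 union(s), 0 star(s)
chars contribute 3×2 = 6; each union adds +2; each star adds +2
Total: 6 + 0 + 0 = 6 states


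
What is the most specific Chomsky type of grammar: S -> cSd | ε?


Single nonterminal LHS, but c^n d^n is not regular
Classification: Type 2 (Context-Free)


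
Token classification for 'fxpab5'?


Pattern: letter/underscore followed by alphanumerics, not a keyword
Type: IDENTIFIER


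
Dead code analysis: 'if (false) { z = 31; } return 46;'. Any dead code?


condition is constant false, so the whole block is unreachable
Dead: 'if (false) { z = 31; }'


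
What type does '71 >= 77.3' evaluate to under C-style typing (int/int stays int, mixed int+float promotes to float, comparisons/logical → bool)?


Operand types: int >= float
Rule: comparison yields bool
Result type: bool


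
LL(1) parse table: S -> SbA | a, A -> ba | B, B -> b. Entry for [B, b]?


For [B, b]: 'b' ∈ FIRST(b)
Entry: B -> b


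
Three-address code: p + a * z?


Break into single-operator statements:
t1 = a * z
t2 = p + t1


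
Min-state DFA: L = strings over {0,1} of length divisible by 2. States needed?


Track length mod 2: states 0..1, accept at 0
Minimal DFA: 2 states


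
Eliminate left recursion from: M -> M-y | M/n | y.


Left-recursive alternatives: M-y, M/n; non-recursive: y
Introduce M': M -> yM', M' -> -yM' | /nM' | ε


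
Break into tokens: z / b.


Scan left to right, longest-match per lexeme
Tokens: ID(z), OP(/), ID(b)


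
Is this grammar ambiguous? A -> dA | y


right-linear, alternatives start with distinct terminals 'd' vs 'y': unique leftmost derivation
Unambiguous


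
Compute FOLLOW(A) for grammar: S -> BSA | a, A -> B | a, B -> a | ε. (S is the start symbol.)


$ ∈ FOLLOW(S). For each A -> αBβ: add FIRST(β)\{ε} to FOLLOW(B); if β nullable, add FOLLOW(A).
FOLLOW(A) = {$, a}


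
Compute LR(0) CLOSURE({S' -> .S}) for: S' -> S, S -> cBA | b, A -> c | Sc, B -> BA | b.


Start: S' -> .S
For each item with dot before a nonterminal B, add B -> .γ for every B-production
Closure: [S' -> .S, S -> .cBA, S -> .b]


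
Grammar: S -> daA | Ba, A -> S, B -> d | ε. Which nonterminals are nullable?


A nonterminal is nullable iff some alternative derives ε (directly, or every symbol in it is nullable)
Nullable: {B}


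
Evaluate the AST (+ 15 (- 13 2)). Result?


Evaluate inner: (- 13 2) = 11
Evaluate root: (+ 15 11) = 26
Result: 26


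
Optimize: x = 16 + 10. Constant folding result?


16 + 10 = 26 at compile time
Optimized: x = 26


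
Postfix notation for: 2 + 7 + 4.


Left to right (same or higher precedence on left)
Postfix: 2 7 + 4 +


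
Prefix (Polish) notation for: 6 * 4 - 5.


left-to-right (same/higher precedence on left): tree is (- (* 6 4) 5)
Prefix: - * 6 4 5


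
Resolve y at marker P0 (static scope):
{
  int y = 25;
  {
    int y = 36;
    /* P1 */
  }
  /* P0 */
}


y declared in the same block as P0
y = 25


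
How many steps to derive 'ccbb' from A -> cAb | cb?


Derivation: A => cAb => ccbb
Steps: 2


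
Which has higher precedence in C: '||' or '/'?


'/' is multiplicative (level 10); '||' is logical OR (level 1)
Higher level binds tighter
'/' has higher precedence than '||'


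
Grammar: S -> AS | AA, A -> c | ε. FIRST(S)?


Per alternative of S: FIRST(AS) = {c, ε}; FIRST(AA) = {c, ε}
FIRST(S) = {c, ε}


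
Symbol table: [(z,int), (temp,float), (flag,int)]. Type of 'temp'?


Lookup 'temp' → type float


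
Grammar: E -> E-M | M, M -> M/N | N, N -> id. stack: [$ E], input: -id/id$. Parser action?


shift '-' to continue E -> E-M
Action: shift


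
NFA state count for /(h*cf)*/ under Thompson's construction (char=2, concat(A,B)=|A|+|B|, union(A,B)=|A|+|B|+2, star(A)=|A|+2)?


Syntax tree has 3 char leaf(s), 0 union(s), 2 star(s)
chars contribute 3×2 = 6; each union adds +2; each star adds +2
Total: 6 + 0 + 4 = 10 states


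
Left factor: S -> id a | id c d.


Common prefix: 'id'
Factored: S -> id S', S' -> a | c d


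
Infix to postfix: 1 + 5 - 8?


Left to right (same or higher precedence on left)
Postfix: 1 5 + 8 -


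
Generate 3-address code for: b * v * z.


Break into single-operator statements:
t1 = b * v
t2 = t1 * z


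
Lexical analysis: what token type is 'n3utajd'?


Pattern: letter/underscore followed by alphanumerics, not a keyword
Type: IDENTIFIER


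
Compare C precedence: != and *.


'*' is multiplicative (level 10); '!=' is equality (level 6)
Higher level binds tighter
'*' has higher precedence than '!='


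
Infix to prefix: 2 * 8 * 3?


left-to-right (same/higher precedence on left): tree is (* (* 2 8) 3)
Prefix: * * 2 8 3


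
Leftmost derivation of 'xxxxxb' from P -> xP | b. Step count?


Derivation: P => xP => xxP => xxxP => xxxxP => xxxxxP => xxxxxb
Steps: 6


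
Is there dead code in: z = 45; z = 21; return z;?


first assignment to z is overwritten before any read
Dead: 'z = 45'


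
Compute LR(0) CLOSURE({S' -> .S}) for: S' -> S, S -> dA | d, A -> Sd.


Start: S' -> .S
For each item with dot before a nonterminal B, add B -> .γ for every B-production
Closure: [S' -> .S, S -> .dA, S -> .d]


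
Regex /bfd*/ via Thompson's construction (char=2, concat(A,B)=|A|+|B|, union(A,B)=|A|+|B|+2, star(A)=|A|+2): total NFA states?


Syntax tree has 3 char leaf(s), 0 union(s), 1 star(s)
chars contribute 3×2 = 6; each union adds +2; each star adds +2
Total: 6 + 0 + 2 = 8 states


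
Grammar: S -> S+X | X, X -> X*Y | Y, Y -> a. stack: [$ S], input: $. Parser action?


start symbol S on stack, input exhausted
Action: accept


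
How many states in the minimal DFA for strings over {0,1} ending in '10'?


Track the longest suffix of input matching a prefix of '10': 3 classes (prefixes of length 0..2)
Minimal DFA: 3 states


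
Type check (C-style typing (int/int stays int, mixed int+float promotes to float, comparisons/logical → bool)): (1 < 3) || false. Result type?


Operand types: bool || bool
Rule: logical operators take bool operands and yield bool
Result type: bool


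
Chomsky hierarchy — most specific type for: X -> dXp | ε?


Single nonterminal LHS, but d^n p^n is not regular
Classification: Type 2 (Context-Free)


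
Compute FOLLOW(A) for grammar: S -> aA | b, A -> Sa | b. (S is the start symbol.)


$ ∈ FOLLOW(S). For each A -> αBβ: add FIRST(β)\{ε} to FOLLOW(B); if β nullable, add FOLLOW(A).
FOLLOW(A) = {$, a}


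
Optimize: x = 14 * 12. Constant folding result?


14 * 12 = 168 at compile time
Optimized: x = 168


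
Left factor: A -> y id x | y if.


Common prefix: 'y'
Factored: A -> y A', A' -> id x | if


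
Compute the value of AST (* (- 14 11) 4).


Evaluate inner: (- 14 11) = 3
Evaluate root: (* 3 4) = 12
Result: 12


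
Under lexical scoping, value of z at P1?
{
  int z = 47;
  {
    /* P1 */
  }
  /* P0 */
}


P1's block does not declare z; resolves to the enclosing declaration at depth 0
z = 47


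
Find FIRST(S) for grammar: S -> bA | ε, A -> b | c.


Per alternative of S: FIRST(bA) = {b}; FIRST(ε) = {ε}
FIRST(S) = {b, ε}


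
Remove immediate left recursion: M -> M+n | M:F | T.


Left-recursive alternatives: M+n, M:F; non-recursive: T
Introduce M': M -> TM', M' -> +nM' | :FM' | ε


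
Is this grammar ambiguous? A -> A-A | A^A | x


'x-x^x' has two parse trees (no precedence encoded between - and ^)
Ambiguous


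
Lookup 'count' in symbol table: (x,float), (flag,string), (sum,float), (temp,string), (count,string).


Lookup 'count' → type string


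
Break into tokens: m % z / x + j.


Scan left to right, longest-match per lexeme
Tokens: ID(m), OP(%), ID(z), OP(/), ID(x), OP(+), ID(j)


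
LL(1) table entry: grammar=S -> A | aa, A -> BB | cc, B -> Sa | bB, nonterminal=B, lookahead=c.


For [B, c]: 'c' ∈ FIRST(Sa)
Entry: B -> Sa


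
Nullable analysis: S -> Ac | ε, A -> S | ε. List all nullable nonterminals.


A nonterminal is nullable iff some alternative derives ε (directly, or every symbol in it is nullable)
Nullable: {A, S}


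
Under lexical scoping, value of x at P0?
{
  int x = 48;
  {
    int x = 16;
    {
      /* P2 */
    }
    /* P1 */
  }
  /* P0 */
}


x declared in the same block as P0
x = 48


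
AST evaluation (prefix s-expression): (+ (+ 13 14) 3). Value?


Evaluate inner: (+ 13 14) = 27
Evaluate root: (+ 27 3) = 30
Result: 30


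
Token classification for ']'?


Pattern: delimiter/punctuation
Type: PUNCTUATION


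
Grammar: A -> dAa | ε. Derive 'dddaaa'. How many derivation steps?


Derivation: A => dAa => ddAaa => dddAaaa => dddaaa
Steps: 4


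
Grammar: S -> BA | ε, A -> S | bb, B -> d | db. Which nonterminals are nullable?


A nonterminal is nullable iff some alternative derives ε (directly, or every symbol in it is nullable)
Nullable: {A, S}


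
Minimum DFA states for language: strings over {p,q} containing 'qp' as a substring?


KMP-style automaton: 2 progress states + 1 absorbing accept = 3
Minimal DFA: 3 states


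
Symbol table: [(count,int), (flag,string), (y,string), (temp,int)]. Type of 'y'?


Lookup 'y' → type string


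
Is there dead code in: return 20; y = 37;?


statement follows a return and is unreachable
Dead: 'y = 37'


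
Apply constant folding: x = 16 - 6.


16 - 6 = 10 at compile time
Optimized: x = 10


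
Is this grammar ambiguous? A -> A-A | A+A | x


'x-x+x' has two parse trees (no precedence encoded between - and +)
Ambiguous


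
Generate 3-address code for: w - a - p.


Break into single-operator statements:
t1 = w - a
t2 = t1 - p


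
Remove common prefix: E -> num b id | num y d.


Common prefix: 'num'
Factored: E -> num E', E' -> b id | y d


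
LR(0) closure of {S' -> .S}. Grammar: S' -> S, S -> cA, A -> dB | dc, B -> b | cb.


Start: S' -> .S
For each item with dot before a nonterminal B, add B -> .γ for every B-production
Closure: [S' -> .S, S -> .cA]


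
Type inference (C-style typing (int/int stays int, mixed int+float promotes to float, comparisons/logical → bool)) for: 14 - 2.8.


Operand types: int - float
Rule: mixed int/float promotes to float; int/int stays int
Result type: float


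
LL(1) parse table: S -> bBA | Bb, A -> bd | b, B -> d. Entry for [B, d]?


For [B, d]: 'd' ∈ FIRST(d)
Entry: B -> d


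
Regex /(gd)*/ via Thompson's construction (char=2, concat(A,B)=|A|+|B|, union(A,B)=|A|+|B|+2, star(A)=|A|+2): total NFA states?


Syntax tree has 2 char leaf(s), 0 union(s), 1 star(s)
chars contribute 2×2 = 4; each union adds +2; each star adds +2
Total: 4 + 0 + 2 = 6 states


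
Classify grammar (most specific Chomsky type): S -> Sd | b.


Left-linear: every RHS is a terminal or one nonterminal followed by a terminal
Classification: Type 3 (Regular)


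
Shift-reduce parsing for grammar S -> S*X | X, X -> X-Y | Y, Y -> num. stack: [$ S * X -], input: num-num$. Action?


no handle; shift 'num'
Action: shift


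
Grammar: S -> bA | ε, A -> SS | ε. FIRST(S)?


Per alternative of S: FIRST(bA) = {b}; FIRST(ε) = {ε}
FIRST(S) = {b, ε}


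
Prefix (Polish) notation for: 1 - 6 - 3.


left-to-right (same/higher precedence on left): tree is (- (- 1 6) 3)
Prefix: - - 1 6 3


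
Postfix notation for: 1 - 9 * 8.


* has higher precedence, evaluate 9*8 first
Postfix: 1 9 8 * -


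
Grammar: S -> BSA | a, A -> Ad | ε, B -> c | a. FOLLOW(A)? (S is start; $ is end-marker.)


$ ∈ FOLLOW(S). For each A -> αBβ: add FIRST(β)\{ε} to FOLLOW(B); if β nullable, add FOLLOW(A).
FOLLOW(A) = {$, d}


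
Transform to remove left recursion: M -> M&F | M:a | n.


Left-recursive alternatives: M&F, M:a; non-recursive: n
Introduce M': M -> nM', M' -> &FM' | :aM' | ε


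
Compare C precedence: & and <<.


'<<' is shift (level 8); '&' is bitwise AND (level 5)
Higher level binds tighter
'<<' has higher precedence than '&'


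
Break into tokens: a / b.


Scan left to right, longest-match per lexeme
Tokens: ID(a), OP(/), ID(b)


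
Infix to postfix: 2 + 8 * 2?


* has higher precedence, evaluate 8*2 first
Postfix: 2 8 2 * +


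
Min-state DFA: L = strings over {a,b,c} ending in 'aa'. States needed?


Track the longest suffix of input matching a prefix of 'aa': 3 classes (prefixes of length 0..2)
Minimal DFA: 3 states


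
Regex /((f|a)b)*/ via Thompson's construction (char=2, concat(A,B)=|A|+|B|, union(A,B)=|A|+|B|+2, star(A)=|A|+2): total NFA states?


Syntax tree has 3 char leaf(s), 1 union(s), 1 star(s)
chars contribute 3×2 = 6; each union adds +2; each star adds +2
Total: 6 + 2 + 2 = 10 states


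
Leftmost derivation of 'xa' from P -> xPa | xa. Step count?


Derivation: P => xa
Steps: 1


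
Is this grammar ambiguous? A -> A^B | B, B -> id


precedence layered via separate nonterminal B: deterministic
Unambiguous


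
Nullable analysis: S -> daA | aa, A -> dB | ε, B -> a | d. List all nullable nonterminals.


A nonterminal is nullable iff some alternative derives ε (directly, or every symbol in it is nullable)
Nullable: {A}


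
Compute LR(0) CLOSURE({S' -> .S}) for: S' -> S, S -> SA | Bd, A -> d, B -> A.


Start: S' -> .S
For each item with dot before a nonterminal B, add B -> .γ for every B-production
Closure: [S' -> .S, S -> .SA, S -> .Bd, B -> .A, A -> .d]


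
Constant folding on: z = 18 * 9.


18 * 9 = 162 at compile time
Optimized: z = 162


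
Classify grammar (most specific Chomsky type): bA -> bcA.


LHS has context (more than one symbol) and |LHS| ≤ |RHS|
Classification: Type 1 (Context-Sensitive)


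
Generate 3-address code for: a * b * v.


Break into single-operator statements:
t1 = a * b
t2 = t1 * v


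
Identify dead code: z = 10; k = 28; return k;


z is assigned but never read
Dead: 'z = 10'


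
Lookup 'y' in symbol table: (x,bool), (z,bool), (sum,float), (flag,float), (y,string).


Lookup 'y' → type string


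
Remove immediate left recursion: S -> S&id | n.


Left-recursive alternatives: S&id; non-recursive: n
Introduce S': S -> nS', S' -> &idS' | ε


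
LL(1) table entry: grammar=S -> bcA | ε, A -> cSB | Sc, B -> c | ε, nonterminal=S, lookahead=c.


For [S, c]: ε is nullable and 'c' ∈ FOLLOW(S)
Entry: S -> ε


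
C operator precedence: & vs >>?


'>>' is shift (level 8); '&' is bitwise AND (level 5)
Higher level binds tighter
'>>' has higher precedence than '&'


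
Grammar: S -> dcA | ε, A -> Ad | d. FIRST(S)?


Per alternative of S: FIRST(dcA) = {d}; FIRST(ε) = {ε}
FIRST(S) = {d, ε}


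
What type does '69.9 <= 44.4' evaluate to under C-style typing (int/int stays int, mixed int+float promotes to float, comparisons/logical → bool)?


Operand types: float <= float
Rule: comparison yields bool
Result type: bool


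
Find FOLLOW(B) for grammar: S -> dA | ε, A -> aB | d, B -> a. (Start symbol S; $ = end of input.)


$ ∈ FOLLOW(S). For each A -> αBβ: add FIRST(β)\{ε} to FOLLOW(B); if β nullable, add FOLLOW(A).
FOLLOW(B) = {$}


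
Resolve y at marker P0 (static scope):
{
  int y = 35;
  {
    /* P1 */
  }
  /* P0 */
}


y declared in the same block as P0
y = 35


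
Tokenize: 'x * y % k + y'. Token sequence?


Scan left to right, longest-match per lexeme
Tokens: ID(x), OP(*), ID(y), OP(%), ID(k), OP(+), ID(y)


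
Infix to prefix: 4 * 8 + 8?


left-to-right (same/higher precedence on left): tree is (+ (* 4 8) 8)
Prefix: + * 4 8 8


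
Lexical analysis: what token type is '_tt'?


Pattern: letter/underscore followed by alphanumerics, not a keyword
Type: IDENTIFIER


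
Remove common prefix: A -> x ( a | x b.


Common prefix: 'x'
Factored: A -> x A', A' -> ( a | b


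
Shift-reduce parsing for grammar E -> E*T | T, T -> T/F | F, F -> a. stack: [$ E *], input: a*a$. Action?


no handle ('E*' is not any RHS); shift 'a'
Action: shift


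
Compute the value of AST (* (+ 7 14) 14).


Evaluate inner: (+ 7 14) = 21
Evaluate root: (* 21 14) = 294
Result: 294


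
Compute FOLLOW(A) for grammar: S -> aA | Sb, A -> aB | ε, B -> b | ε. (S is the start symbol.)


$ ∈ FOLLOW(S). For each A -> αBβ: add FIRST(β)\{ε} to FOLLOW(B); if β nullable, add FOLLOW(A).
FOLLOW(A) = {$, b}


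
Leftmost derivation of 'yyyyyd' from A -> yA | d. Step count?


Derivation: A => yA => yyA => yyyA => yyyyA => yyyyyA => yyyyyd
Steps: 6


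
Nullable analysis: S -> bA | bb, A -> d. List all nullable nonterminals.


A nonterminal is nullable iff some alternative derives ε (directly, or every symbol in it is nullable)
Nullable: {}


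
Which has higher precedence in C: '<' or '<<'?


'<<' is shift (level 8); '<' is relational (level 7)
Higher level binds tighter
'<<' has higher precedence than '<'


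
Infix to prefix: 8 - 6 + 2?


left-to-right (same/higher precedence on left): tree is (+ (- 8 6) 2)
Prefix: + - 8 6 2


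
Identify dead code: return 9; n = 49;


statement follows a return and is unreachable
Dead: 'n = 49'


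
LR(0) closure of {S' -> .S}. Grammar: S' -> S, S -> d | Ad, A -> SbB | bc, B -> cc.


Start: S' -> .S
For each item with dot before a nonterminal B, add B -> .γ for every B-production
Closure: [S' -> .S, S -> .d, S -> .Ad, A -> .SbB, A -> .bc]


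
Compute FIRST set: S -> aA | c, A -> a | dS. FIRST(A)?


Per alternative of A: FIRST(a) = {a}; FIRST(dS) = {d}
FIRST(A) = {a, d}


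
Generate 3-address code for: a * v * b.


Break into single-operator statements:
t1 = a * v
t2 = t1 * b


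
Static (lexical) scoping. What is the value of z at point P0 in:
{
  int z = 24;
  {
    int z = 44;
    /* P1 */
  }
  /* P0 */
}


z declared in the same block as P0
z = 24


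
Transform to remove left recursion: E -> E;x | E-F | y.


Left-recursive alternatives: E;x, E-F; non-recursive: y
Introduce E': E -> yE', E' -> ;xE' | -FE' | ε


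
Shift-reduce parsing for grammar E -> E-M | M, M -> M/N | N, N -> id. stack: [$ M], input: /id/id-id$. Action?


shift '/' to continue M -> M/N
Action: shift


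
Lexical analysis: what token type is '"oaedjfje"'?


Pattern: double-quoted sequence
Type: STRING_LITERAL


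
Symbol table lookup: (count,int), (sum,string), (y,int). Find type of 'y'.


Lookup 'y' → type int


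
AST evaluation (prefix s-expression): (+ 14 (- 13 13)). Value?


Evaluate inner: (- 13 13) = 0
Evaluate root: (+ 14 0) = 14
Result: 14


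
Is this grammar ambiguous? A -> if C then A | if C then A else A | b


dangling else: 'if C then if C then b else b' parses two ways
Ambiguous


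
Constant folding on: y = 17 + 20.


17 + 20 = 37 at compile time
Optimized: y = 37


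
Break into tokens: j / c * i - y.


Scan left to right, longest-match per lexeme
Tokens: ID(j), OP(/), ID(c), OP(*), ID(i), OP(-), ID(y)


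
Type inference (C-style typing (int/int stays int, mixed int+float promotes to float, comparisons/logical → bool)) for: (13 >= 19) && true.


Operand types: bool && bool
Rule: logical operators take bool operands and yield bool
Result type: bool


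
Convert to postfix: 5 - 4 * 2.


* has higher precedence, evaluate 4*2 first
Postfix: 5 4 2 * -


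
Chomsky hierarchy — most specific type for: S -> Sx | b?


Left-linear: every RHS is a terminal or one nonterminal followed by a terminal
Classification: Type 3 (Regular)


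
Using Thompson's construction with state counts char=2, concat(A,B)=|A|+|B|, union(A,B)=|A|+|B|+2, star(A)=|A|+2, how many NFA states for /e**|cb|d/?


Syntax tree has 4 char leaf(s), 2 union(s), 2 star(s)
chars contribute 4×2 = 8; each union adds +2; each star adds +2
Total: 8 + 4 + 4 = 16 states


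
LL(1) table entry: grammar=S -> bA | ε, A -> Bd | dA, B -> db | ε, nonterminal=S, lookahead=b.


For [S, b]: 'b' ∈ FIRST(bA)
Entry: S -> bA


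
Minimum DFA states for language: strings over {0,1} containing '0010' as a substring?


KMP-style automaton: 4 progress states + 1 absorbing accept = 5
Minimal DFA: 5 states


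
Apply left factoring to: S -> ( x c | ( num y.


Common prefix: '('
Factored: S -> ( S', S' -> x c | num y


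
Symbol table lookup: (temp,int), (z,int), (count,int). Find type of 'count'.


Lookup 'count' → type int


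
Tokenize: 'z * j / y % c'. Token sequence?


Scan left to right, longest-match per lexeme
Tokens: ID(z), OP(*), ID(j), OP(/), ID(y), OP(%), ID(c)


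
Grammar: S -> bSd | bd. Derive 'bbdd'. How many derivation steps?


Derivation: S => bSd => bbdd
Steps: 2


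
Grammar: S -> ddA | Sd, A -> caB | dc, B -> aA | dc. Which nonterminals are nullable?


A nonterminal is nullable iff some alternative derives ε (directly, or every symbol in it is nullable)
Nullable: {}


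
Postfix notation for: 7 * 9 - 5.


Left to right (same or higher precedence on left)
Postfix: 7 9 * 5 -


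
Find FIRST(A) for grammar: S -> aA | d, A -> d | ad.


Per alternative of A: FIRST(d) = {d}; FIRST(ad) = {a}
FIRST(A) = {a, d}


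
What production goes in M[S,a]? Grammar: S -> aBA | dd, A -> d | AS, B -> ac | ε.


For [S, a]: 'a' ∈ FIRST(aBA)
Entry: S -> aBA


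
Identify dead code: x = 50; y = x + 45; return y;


x is read by y's definition; y is returned
No dead code


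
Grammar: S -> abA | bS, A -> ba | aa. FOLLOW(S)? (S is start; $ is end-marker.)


$ ∈ FOLLOW(S). For each A -> αBβ: add FIRST(β)\{ε} to FOLLOW(B); if β nullable, add FOLLOW(A).
FOLLOW(S) = {$}


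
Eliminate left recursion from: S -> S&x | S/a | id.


Left-recursive alternatives: S&x, S/a; non-recursive: id
Introduce S': S -> idS', S' -> &xS' | /aS' | ε


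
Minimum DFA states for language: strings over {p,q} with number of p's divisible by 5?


Track (count of p) mod 5: states 0..4, accept at 0
Minimal DFA: 5 states


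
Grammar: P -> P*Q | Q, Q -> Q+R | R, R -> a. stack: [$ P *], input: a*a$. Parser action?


no handle ('P*' is not any RHS); shift 'a'
Action: shift


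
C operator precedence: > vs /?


'/' is multiplicative (level 10); '>' is relational (level 7)
Higher level binds tighter
'/' has higher precedence than '>'


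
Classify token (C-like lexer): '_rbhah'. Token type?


Pattern: letter/underscore followed by alphanumerics, not a keyword
Type: IDENTIFIER


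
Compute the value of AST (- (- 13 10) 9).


Evaluate inner: (- 13 10) = 3
Evaluate root: (- 3 9) = -6
Result: -6


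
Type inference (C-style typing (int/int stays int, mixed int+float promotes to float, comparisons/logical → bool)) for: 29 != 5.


Operand types: int != int
Rule: comparison yields bool
Result type: bool


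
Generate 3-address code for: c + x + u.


Break into single-operator statements:
t1 = c + x
t2 = t1 + u


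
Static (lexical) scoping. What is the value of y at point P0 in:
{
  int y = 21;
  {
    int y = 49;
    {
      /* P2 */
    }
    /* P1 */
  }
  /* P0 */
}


y declared in the same block as P0
y = 21


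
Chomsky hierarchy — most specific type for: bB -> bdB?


LHS has context (more than one symbol) and |LHS| ≤ |RHS|
Classification: Type 1 (Context-Sensitive)


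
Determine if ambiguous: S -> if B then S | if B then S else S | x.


dangling else: 'if B then if B then x else x' parses two ways
Ambiguous


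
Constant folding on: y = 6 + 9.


6 + 9 = 15 at compile time
Optimized: y = 15


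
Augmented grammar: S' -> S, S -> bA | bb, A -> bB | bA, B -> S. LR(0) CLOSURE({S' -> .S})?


Start: S' -> .S
For each item with dot before a nonterminal B, add B -> .γ for every B-production
Closure: [S' -> .S, S -> .bA, S -> .bb]


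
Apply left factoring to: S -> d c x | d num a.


Common prefix: 'd'
Factored: S -> d S', S' -> c x | num a


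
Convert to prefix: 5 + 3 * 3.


'*' binds tighter: tree is (+ 5 (* 3 3))
Prefix: + 5 * 3 3


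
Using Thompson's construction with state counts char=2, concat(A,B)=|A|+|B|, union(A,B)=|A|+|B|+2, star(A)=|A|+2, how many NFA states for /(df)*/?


Syntax tree has 2 char leaf(s), 0 union(s), 1 star(s)
chars contribute 2×2 = 4; each union adds +2; each star adds +2
Total: 4 + 0 + 2 = 6 states


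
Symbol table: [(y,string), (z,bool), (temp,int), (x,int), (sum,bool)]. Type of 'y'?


Lookup 'y' → type string


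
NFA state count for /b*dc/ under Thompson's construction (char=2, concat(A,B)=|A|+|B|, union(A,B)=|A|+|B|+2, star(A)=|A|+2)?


Syntax tree has 3 char leaf(s), 0 union(s), 1 star(s)
chars contribute 3×2 = 6; each union adds +2; each star adds +2
Total: 6 + 0 + 2 = 8 states


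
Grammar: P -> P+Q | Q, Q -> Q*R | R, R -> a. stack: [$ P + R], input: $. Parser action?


'R' (not preceded by Q*) is the handle for Q -> R
Action: reduce (Q -> R)


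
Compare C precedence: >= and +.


'+' is additive (level 9); '>=' is relational (level 7)
Higher level binds tighter
'+' has higher precedence than '>='


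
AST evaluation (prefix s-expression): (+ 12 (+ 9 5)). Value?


Evaluate inner: (+ 9 5) = 14
Evaluate root: (+ 12 14) = 26
Result: 26


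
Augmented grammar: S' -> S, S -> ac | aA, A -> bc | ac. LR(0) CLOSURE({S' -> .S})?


Start: S' -> .S
For each item with dot before a nonterminal B, add B -> .γ for every B-production
Closure: [S' -> .S, S -> .ac, S -> .aA]


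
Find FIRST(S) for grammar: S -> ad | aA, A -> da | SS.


Per alternative of S: FIRST(ad) = {a}; FIRST(aA) = {a}
FIRST(S) = {a}


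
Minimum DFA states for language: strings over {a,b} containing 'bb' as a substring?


KMP-style automaton: 2 progress states + 1 absorbing accept = 3
Minimal DFA: 3 states


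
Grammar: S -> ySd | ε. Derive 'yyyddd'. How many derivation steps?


Derivation: S => ySd => yySdd => yyySddd => yyyddd
Steps: 4


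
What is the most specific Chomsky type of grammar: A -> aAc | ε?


Single nonterminal LHS, but a^n c^n is not regular
Classification: Type 2 (Context-Free)


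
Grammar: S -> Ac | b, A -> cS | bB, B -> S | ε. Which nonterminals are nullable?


A nonterminal is nullable iff some alternative derives ε (directly, or every symbol in it is nullable)
Nullable: {B}


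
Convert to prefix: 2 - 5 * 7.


'*' binds tighter: tree is (- 2 (* 5 7))
Prefix: - 2 * 5 7


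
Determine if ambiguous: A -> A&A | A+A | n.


'n&n+n' has two parse trees (no precedence encoded between & and +)
Ambiguous


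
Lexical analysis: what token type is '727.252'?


Pattern: digits with a decimal point
Type: FLOAT_LITERAL


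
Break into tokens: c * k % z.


Scan left to right, longest-match per lexeme
Tokens: ID(c), OP(*), ID(k), OP(%), ID(z)


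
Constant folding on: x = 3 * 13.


3 * 13 = 39 at compile time
Optimized: x = 39


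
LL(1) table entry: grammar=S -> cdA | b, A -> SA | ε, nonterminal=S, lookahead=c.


For [S, c]: 'c' ∈ FIRST(cdA)
Entry: S -> cdA


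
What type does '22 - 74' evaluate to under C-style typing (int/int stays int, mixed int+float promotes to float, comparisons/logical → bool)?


Operand types: int - int
Rule: mixed int/float promotes to float; int/int stays int
Result type: int


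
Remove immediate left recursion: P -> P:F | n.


Left-recursive alternatives: P:F; non-recursive: n
Introduce P': P -> nP', P' -> :FP' | ε


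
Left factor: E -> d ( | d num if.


Common prefix: 'd'
Factored: E -> d E', E' -> ( | num if


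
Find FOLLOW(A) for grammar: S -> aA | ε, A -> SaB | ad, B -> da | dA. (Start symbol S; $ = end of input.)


$ ∈ FOLLOW(S). For each A -> αBβ: add FIRST(β)\{ε} to FOLLOW(B); if β nullable, add FOLLOW(A).
FOLLOW(A) = {$, a}


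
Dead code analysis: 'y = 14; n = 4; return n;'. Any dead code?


y is assigned but never read
Dead: 'y = 14'


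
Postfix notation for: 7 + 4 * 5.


* has higher precedence, evaluate 4*5 first
Postfix: 7 4 5 * +


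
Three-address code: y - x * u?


Break into single-operator statements:
t1 = x * u
t2 = y - t1


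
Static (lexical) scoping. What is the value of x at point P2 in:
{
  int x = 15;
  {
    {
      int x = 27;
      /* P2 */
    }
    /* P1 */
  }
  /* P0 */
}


x declared in the same block as P2
x = 27


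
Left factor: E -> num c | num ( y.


Common prefix: 'num'
Factored: E -> num E', E' -> c | ( y


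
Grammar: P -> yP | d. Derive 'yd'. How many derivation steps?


Derivation: P => yP => yd
Steps: 2


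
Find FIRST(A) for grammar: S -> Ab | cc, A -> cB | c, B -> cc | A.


Per alternative of A: FIRST(cB) = {c}; FIRST(c) = {c}
FIRST(A) = {c}


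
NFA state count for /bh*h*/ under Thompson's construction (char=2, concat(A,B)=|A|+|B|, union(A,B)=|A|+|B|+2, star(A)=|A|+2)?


Syntax tree has 3 char leaf(s), 0 union(s), 2 star(s)
chars contribute 3×2 = 6; each union adds +2; each star adds +2
Total: 6 + 0 + 4 = 10 states


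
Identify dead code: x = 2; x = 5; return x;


first assignment to x is overwritten before any read
Dead: 'x = 2'


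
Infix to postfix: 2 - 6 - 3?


Left to right (same or higher precedence on left)
Postfix: 2 6 - 3 -


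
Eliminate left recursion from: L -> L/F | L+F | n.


Left-recursive alternatives: L/F, L+F; non-recursive: n
Introduce L': L -> nL', L' -> /FL' | +FL' | ε


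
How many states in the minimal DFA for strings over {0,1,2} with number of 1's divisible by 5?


Track (count of 1) mod 5: states 0..4, accept at 0
Minimal DFA: 5 states


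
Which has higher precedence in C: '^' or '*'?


'*' is multiplicative (level 10); '^' is bitwise XOR (level 4)
Higher level binds tighter
'*' has higher precedence than '^'


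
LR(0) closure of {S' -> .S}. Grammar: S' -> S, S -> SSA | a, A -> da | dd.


Start: S' -> .S
For each item with dot before a nonterminal B, add B -> .γ for every B-production
Closure: [S' -> .S, S -> .SSA, S -> .a]


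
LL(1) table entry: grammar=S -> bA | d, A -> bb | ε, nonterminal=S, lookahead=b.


For [S, b]: 'b' ∈ FIRST(bA)
Entry: S -> bA


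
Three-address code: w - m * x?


Break into single-operator statements:
t1 = m * x
t2 = w - t1


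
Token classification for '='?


Pattern: operator symbol
Type: OPERATOR


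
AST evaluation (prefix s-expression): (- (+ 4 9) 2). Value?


Evaluate inner: (+ 4 9) = 13
Evaluate root: (- 13 2) = 11
Result: 11


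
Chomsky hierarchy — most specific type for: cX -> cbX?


LHS has context (more than one symbol) and |LHS| ≤ |RHS|
Classification: Type 1 (Context-Sensitive)


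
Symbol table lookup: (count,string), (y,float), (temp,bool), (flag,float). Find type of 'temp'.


Lookup 'temp' → type bool


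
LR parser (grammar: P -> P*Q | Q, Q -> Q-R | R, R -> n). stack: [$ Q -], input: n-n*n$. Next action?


no handle; shift 'n'
Action: shift


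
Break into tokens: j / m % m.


Scan left to right, longest-match per lexeme
Tokens: ID(j), OP(/), ID(m), OP(%), ID(m)


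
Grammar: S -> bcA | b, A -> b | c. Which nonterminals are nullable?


A nonterminal is nullable iff some alternative derives ε (directly, or every symbol in it is nullable)
Nullable: {}


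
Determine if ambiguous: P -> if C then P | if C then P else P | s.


dangling else: 'if C then if C then s else s' parses two ways
Ambiguous


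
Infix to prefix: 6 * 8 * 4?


left-to-right (same/higher precedence on left): tree is (* (* 6 8) 4)
Prefix: * * 6 8 4


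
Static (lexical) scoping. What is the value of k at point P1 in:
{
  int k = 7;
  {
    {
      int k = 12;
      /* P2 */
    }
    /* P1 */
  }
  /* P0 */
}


P1's block does not declare k; resolves to the enclosing declaration at depth 0
k = 7


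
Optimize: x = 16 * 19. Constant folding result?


16 * 19 = 304 at compile time
Optimized: x = 304


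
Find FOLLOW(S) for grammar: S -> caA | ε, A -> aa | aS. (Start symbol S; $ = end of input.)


$ ∈ FOLLOW(S). For each A -> αBβ: add FIRST(β)\{ε} to FOLLOW(B); if β nullable, add FOLLOW(A).
FOLLOW(S) = {$}


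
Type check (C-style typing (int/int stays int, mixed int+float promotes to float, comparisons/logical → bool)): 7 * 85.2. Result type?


Operand types: int * float
Rule: mixed int/float promotes to float; int/int stays int
Result type: float


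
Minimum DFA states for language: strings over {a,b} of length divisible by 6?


Track length mod 6: states 0..5, accept at 0
Minimal DFA: 6 states


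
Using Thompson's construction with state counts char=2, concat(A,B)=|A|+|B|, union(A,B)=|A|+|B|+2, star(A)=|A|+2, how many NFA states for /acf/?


Syntax tree has 3 char leaf(s), 0 union(s), 0 star(s)
chars contribute 3×2 = 6; each union adds +2; each star adds +2
Total: 6 + 0 + 0 = 6 states


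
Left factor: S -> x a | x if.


Common prefix: 'x'
Factored: S -> x S', S' -> a | if


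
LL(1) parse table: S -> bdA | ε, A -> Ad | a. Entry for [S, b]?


For [S, b]: 'b' ∈ FIRST(bdA)
Entry: S -> bdA


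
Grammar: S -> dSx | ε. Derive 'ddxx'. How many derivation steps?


Derivation: S => dSx => ddSxx => ddxx
Steps: 3


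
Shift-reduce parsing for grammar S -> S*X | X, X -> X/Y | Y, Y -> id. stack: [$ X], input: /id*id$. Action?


shift '/' to continue X -> X/Y
Action: shift


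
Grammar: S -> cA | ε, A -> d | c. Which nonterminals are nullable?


A nonterminal is nullable iff some alternative derives ε (directly, or every symbol in it is nullable)
Nullable: {S}


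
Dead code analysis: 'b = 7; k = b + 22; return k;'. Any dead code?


b is read by k's definition; k is returned
No dead code


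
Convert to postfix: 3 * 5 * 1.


Left to right (same or higher precedence on left)
Postfix: 3 5 * 1 *


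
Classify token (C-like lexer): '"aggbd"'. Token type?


Pattern: double-quoted sequence
Type: STRING_LITERAL


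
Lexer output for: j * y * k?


Scan left to right, longest-match per lexeme
Tokens: ID(j), OP(*), ID(y), OP(*), ID(k)


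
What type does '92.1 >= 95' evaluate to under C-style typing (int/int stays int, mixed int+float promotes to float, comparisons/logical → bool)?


Operand types: float >= int
Rule: comparison yields bool
Result type: bool


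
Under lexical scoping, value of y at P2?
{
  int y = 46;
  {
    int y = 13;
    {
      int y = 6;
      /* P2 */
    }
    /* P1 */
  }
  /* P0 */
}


y declared in the same block as P2
y = 6


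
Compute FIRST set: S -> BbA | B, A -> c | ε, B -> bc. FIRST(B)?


Per alternative of B: FIRST(bc) = {b}
FIRST(B) = {b}


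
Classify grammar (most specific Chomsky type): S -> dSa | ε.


Single nonterminal LHS, but d^n a^n is not regular
Classification: Type 2 (Context-Free)


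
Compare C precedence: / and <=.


'/' is multiplicative (level 10); '<=' is relational (level 7)
Higher level binds tighter
'/' has higher precedence than '<='


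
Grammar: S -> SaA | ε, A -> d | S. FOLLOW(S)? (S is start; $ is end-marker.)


$ ∈ FOLLOW(S). For each A -> αBβ: add FIRST(β)\{ε} to FOLLOW(B); if β nullable, add FOLLOW(A).
FOLLOW(S) = {$, a}
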